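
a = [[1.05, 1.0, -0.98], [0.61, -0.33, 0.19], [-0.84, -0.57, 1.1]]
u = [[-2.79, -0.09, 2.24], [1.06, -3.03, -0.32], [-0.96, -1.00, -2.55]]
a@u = [[-0.93, -2.14, 4.53], [-2.23, 0.75, 0.99], [0.68, 0.70, -4.5]]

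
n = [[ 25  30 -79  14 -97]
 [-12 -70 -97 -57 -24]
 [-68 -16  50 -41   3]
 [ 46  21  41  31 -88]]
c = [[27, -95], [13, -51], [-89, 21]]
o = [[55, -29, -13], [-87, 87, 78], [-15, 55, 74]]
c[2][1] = 21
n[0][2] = -79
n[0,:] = [25, 30, -79, 14, -97]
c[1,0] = 13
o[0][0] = 55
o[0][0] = 55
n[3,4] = -88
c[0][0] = 27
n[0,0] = 25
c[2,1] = 21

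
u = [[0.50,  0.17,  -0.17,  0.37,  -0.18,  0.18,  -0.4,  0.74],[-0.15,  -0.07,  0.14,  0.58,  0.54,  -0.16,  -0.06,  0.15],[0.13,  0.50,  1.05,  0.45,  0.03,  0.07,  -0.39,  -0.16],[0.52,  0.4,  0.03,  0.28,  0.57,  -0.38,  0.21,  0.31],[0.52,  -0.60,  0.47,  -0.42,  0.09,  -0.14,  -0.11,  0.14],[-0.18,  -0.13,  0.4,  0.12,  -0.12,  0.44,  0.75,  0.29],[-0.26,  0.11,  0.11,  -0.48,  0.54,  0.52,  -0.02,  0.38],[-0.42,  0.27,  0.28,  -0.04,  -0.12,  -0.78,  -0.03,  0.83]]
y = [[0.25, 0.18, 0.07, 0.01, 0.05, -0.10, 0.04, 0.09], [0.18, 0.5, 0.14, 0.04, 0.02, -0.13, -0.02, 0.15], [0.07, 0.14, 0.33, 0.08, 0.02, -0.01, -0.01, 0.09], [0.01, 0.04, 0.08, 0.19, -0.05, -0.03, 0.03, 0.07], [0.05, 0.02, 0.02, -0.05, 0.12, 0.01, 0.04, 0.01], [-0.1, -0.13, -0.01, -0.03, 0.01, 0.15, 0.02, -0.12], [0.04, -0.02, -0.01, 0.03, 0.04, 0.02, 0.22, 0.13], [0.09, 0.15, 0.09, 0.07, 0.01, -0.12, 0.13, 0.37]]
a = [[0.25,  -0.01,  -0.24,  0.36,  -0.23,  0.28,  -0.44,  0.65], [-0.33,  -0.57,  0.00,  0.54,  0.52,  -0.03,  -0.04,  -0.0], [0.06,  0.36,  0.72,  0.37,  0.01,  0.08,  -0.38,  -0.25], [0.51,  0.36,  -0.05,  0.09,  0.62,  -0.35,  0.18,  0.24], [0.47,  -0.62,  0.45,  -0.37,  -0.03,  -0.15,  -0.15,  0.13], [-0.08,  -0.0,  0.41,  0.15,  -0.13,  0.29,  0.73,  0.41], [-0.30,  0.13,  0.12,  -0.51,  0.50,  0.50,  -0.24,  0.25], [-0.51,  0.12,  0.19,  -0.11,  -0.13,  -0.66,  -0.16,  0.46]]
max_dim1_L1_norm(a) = 2.55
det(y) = 0.00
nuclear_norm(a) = 8.01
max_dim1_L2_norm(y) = 0.59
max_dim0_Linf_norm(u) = 1.05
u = a + y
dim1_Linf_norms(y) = [0.25, 0.5, 0.33, 0.19, 0.12, 0.15, 0.22, 0.37]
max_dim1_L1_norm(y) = 1.18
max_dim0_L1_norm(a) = 2.51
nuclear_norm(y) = 2.13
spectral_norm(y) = 0.84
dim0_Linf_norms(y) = [0.25, 0.5, 0.33, 0.19, 0.12, 0.15, 0.22, 0.37]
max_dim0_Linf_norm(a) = 0.73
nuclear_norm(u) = 8.51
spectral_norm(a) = 1.01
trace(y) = 2.13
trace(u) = 3.10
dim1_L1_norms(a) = [2.46, 2.03, 2.23, 2.4, 2.37, 2.2, 2.55, 2.34]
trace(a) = 0.97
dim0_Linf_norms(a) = [0.51, 0.62, 0.72, 0.54, 0.62, 0.66, 0.73, 0.65]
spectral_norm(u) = 1.58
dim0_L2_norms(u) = [1.05, 0.95, 1.27, 1.08, 0.99, 1.14, 0.97, 1.28]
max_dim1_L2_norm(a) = 1.01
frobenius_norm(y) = 1.02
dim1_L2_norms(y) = [0.35, 0.59, 0.39, 0.23, 0.15, 0.26, 0.27, 0.46]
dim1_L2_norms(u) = [1.1, 0.85, 1.32, 1.06, 1.04, 1.04, 1.01, 1.28]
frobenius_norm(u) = 3.11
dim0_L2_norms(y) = [0.35, 0.59, 0.39, 0.23, 0.15, 0.26, 0.27, 0.46]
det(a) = 1.01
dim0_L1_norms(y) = [0.79, 1.18, 0.75, 0.5, 0.32, 0.57, 0.51, 1.03]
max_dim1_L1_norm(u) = 2.78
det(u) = 1.23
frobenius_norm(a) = 2.83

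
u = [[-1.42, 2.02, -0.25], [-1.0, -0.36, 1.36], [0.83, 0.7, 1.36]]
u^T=[[-1.42,-1.00,0.83], [2.02,-0.36,0.7], [-0.25,1.36,1.36]]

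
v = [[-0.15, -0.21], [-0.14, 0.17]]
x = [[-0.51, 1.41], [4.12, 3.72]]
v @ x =[[-0.79, -0.99], [0.77, 0.44]]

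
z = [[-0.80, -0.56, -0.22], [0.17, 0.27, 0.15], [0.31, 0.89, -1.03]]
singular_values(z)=[1.49, 0.92, 0.14]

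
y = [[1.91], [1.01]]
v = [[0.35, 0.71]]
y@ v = [[0.67, 1.36],[0.35, 0.72]]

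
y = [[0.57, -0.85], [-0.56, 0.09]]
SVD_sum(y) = [[0.68, -0.75], [-0.30, 0.33]] + [[-0.11, -0.1], [-0.26, -0.24]]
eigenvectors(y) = [[0.87, 0.66], [-0.5, 0.75]]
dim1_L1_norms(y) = [1.42, 0.65]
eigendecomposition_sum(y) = [[0.70, -0.62],[-0.41, 0.36]] + [[-0.13, -0.23], [-0.15, -0.27]]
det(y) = -0.42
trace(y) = 0.66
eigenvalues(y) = [1.06, -0.4]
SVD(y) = [[-0.92, 0.4], [0.40, 0.92]] @ diag([1.1051826014927557, 0.38428038898401334]) @ [[-0.68, 0.74],  [-0.74, -0.68]]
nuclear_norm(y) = 1.49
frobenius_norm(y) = 1.17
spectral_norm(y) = 1.11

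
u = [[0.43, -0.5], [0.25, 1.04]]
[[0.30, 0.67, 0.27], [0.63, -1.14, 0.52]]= u @ [[1.1, 0.23, 0.95], [0.34, -1.15, 0.27]]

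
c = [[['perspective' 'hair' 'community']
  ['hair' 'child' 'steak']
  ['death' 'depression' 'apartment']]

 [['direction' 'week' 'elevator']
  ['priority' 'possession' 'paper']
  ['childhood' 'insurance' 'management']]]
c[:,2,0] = ['death', 'childhood']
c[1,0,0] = 'direction'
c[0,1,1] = 'child'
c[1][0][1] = 'week'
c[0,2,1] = 'depression'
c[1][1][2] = 'paper'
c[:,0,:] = [['perspective', 'hair', 'community'], ['direction', 'week', 'elevator']]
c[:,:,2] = [['community', 'steak', 'apartment'], ['elevator', 'paper', 'management']]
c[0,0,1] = 'hair'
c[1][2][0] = 'childhood'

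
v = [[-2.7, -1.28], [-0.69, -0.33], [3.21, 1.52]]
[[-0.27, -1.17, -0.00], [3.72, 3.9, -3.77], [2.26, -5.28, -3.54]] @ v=[[1.54,0.73], [-24.84,-11.78], [-13.82,-6.53]]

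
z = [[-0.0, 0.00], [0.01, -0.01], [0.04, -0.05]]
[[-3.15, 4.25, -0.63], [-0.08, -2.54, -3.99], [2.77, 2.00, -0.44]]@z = [[0.02, -0.01],[-0.19, 0.22],[0.00, 0.0]]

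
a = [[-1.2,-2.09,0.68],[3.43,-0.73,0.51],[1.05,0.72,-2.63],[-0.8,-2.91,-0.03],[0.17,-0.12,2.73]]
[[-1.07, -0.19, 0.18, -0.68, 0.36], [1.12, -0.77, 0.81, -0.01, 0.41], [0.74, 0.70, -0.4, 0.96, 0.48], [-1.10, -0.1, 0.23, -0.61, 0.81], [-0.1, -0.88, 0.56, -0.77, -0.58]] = a @ [[0.39,-0.16,0.18,0.08,0.09], [0.27,0.08,-0.13,0.19,-0.30], [-0.05,-0.31,0.19,-0.28,-0.23]]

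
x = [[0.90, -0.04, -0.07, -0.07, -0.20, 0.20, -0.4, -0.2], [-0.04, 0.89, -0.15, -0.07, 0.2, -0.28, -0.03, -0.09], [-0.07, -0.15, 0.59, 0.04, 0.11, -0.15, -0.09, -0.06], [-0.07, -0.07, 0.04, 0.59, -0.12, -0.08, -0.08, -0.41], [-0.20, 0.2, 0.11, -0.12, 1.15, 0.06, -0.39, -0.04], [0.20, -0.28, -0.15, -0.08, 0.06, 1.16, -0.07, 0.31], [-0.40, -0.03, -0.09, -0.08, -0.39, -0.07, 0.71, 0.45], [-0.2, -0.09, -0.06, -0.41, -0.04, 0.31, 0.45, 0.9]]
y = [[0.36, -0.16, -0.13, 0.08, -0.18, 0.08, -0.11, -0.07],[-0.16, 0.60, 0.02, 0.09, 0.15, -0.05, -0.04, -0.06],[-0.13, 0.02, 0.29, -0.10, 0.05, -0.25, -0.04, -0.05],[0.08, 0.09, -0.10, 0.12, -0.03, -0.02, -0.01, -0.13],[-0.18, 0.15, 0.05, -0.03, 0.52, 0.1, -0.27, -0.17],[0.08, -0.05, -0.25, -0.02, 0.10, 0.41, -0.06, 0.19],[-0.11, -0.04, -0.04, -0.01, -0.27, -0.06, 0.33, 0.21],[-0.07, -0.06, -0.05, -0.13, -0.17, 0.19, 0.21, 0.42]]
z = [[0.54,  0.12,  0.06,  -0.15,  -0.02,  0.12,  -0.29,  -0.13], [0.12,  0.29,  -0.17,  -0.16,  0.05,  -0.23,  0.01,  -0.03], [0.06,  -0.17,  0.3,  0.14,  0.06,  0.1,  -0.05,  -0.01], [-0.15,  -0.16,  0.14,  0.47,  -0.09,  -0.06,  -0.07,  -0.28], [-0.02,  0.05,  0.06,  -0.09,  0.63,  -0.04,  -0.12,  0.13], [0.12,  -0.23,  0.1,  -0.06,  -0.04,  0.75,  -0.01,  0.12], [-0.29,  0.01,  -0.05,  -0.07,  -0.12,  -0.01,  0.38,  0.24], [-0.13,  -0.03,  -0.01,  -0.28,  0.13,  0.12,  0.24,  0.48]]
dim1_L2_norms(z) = [0.67, 0.46, 0.4, 0.62, 0.67, 0.81, 0.56, 0.64]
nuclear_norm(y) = 3.05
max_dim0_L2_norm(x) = 1.26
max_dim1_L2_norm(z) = 0.81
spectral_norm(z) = 0.97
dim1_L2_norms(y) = [0.48, 0.65, 0.42, 0.24, 0.66, 0.54, 0.49, 0.56]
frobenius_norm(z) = 1.74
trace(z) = 3.84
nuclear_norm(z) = 3.84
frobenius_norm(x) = 2.93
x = z + y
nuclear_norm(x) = 6.89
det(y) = -0.00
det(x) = 0.02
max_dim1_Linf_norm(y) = 0.6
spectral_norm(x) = 1.72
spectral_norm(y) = 0.99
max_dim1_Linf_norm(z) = 0.75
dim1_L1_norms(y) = [1.17, 1.17, 0.93, 0.58, 1.47, 1.16, 1.07, 1.3]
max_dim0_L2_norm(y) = 0.66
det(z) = 0.00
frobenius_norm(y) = 1.48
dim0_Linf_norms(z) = [0.54, 0.29, 0.3, 0.47, 0.63, 0.75, 0.38, 0.48]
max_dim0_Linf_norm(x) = 1.16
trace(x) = 6.89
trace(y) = 3.05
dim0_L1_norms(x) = [2.08, 1.75, 1.26, 1.46, 2.27, 2.31, 2.22, 2.46]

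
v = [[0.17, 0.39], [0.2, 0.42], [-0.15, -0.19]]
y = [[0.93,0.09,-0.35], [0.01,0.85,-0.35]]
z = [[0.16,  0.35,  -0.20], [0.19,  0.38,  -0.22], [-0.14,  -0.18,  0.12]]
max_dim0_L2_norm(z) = 0.55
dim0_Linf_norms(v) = [0.2, 0.42]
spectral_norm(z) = 0.69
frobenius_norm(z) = 0.70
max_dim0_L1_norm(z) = 0.91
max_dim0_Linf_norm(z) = 0.38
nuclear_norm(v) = 0.73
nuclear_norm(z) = 0.74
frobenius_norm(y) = 1.36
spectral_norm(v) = 0.67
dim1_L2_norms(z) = [0.43, 0.48, 0.26]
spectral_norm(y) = 1.07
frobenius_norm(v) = 0.68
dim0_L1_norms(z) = [0.49, 0.91, 0.54]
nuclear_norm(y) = 1.90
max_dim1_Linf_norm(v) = 0.42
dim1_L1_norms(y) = [1.37, 1.21]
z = v @ y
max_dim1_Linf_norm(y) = 0.93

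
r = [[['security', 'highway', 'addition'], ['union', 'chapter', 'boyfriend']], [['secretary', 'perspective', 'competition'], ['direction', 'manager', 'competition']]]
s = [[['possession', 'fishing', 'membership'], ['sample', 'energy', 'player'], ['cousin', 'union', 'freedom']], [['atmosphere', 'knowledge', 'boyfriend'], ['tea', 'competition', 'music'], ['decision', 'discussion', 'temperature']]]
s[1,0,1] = 'knowledge'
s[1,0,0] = 'atmosphere'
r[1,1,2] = 'competition'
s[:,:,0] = [['possession', 'sample', 'cousin'], ['atmosphere', 'tea', 'decision']]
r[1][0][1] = 'perspective'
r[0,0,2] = 'addition'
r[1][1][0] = 'direction'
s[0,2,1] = 'union'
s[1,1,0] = 'tea'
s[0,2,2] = 'freedom'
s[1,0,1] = 'knowledge'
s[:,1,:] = [['sample', 'energy', 'player'], ['tea', 'competition', 'music']]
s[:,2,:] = [['cousin', 'union', 'freedom'], ['decision', 'discussion', 'temperature']]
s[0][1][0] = 'sample'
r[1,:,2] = ['competition', 'competition']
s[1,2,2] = 'temperature'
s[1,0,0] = 'atmosphere'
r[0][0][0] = 'security'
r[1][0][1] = 'perspective'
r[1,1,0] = 'direction'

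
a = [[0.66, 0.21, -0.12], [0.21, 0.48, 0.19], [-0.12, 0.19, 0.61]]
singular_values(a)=[0.8, 0.74, 0.21]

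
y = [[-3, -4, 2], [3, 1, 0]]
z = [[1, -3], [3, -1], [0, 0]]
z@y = [[-12, -7, 2], [-12, -13, 6], [0, 0, 0]]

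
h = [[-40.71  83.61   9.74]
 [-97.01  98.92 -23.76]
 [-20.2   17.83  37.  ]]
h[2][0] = -20.2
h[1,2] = -23.76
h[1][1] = 98.92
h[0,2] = 9.74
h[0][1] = 83.61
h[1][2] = -23.76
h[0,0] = -40.71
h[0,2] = 9.74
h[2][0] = -20.2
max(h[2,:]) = 37.0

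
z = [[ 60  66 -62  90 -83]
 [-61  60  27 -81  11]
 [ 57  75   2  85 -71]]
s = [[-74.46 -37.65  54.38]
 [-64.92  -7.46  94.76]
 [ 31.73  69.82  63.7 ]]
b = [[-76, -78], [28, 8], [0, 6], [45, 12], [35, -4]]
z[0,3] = 90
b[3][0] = 45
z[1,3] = -81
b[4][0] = 35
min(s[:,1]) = -37.65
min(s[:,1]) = -37.65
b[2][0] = 0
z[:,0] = [60, -61, 57]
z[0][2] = -62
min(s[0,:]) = -74.46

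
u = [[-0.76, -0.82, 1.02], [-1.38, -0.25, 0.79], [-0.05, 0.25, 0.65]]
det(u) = -0.79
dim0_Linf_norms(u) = [1.38, 0.82, 1.02]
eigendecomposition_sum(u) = [[-0.96-0.00j,-0.66+0.00j,0.64-0.00j], [-0.97-0.00j,(-0.67+0j),0.65-0.00j], [(0.08+0j),0.06-0.00j,(-0.06+0j)]] + [[0.10+0.19j, (-0.08-0.21j), 0.19-0.18j], [-0.21-0.00j, 0.21+0.02j, 0.07+0.24j], [(-0.07+0.29j), (0.1-0.29j), (0.35-0.02j)]] + [[0.10-0.19j, -0.08+0.21j, (0.19+0.18j)], [-0.21+0.00j, 0.21-0.02j, 0.07-0.24j], [-0.07-0.29j, (0.1+0.29j), (0.35+0.02j)]]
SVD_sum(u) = [[-1.02, -0.46, 0.92], [-1.09, -0.50, 0.99], [-0.26, -0.12, 0.23]] + [[0.26, -0.13, 0.23], [-0.29, 0.14, -0.25], [0.2, -0.1, 0.17]] + [[-0.00, -0.23, -0.12], [0.00, 0.11, 0.06], [0.01, 0.46, 0.24]]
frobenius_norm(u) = 2.32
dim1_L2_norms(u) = [1.51, 1.61, 0.7]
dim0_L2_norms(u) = [1.58, 0.89, 1.44]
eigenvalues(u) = [(-1.68+0j), (0.66+0.19j), (0.66-0.19j)]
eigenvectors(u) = [[(0.7+0j), (-0.4+0.33j), (-0.4-0.33j)], [0.71+0.00j, -0.11-0.48j, -0.11+0.48j], [(-0.06+0j), (-0.7+0j), (-0.7-0j)]]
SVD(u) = [[-0.67, 0.60, -0.44], [-0.72, -0.66, 0.20], [-0.17, 0.45, 0.87]] @ diag([2.151838189587817, 0.6167094467065557, 0.5984662598462183]) @ [[0.70, 0.32, -0.63],[0.71, -0.34, 0.62],[0.02, 0.88, 0.47]]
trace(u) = -0.36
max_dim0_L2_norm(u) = 1.58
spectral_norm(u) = 2.15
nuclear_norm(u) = 3.37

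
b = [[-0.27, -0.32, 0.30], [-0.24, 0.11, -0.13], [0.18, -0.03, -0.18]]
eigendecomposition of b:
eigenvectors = [[-0.56, 0.86, 0.24],[0.79, 0.24, 0.61],[-0.25, -0.44, 0.75]]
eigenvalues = [0.32, -0.51, -0.15]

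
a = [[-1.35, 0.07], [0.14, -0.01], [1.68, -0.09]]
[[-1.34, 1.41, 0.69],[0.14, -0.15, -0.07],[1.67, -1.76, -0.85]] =a @ [[0.96, -1.01, -0.49], [-0.68, 0.72, 0.35]]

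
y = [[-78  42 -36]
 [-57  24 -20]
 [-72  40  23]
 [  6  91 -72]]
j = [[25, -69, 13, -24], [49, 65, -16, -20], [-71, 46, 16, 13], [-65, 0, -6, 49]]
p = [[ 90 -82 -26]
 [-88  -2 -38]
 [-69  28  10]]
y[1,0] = -57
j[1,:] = [49, 65, -16, -20]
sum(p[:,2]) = -54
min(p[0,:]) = -82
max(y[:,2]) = 23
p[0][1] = -82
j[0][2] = 13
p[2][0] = -69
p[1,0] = -88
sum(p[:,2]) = -54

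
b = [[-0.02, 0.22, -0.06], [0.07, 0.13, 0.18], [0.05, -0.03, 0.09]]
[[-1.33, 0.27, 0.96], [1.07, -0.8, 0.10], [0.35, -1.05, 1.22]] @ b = [[0.09, -0.29, 0.21], [-0.07, 0.13, -0.2], [-0.02, -0.1, -0.1]]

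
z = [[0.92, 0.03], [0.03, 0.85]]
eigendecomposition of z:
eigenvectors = [[0.94, -0.35], [0.35, 0.94]]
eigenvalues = [0.93, 0.84]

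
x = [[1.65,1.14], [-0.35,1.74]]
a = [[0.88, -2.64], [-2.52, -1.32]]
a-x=[[-0.77, -3.78], [-2.17, -3.06]]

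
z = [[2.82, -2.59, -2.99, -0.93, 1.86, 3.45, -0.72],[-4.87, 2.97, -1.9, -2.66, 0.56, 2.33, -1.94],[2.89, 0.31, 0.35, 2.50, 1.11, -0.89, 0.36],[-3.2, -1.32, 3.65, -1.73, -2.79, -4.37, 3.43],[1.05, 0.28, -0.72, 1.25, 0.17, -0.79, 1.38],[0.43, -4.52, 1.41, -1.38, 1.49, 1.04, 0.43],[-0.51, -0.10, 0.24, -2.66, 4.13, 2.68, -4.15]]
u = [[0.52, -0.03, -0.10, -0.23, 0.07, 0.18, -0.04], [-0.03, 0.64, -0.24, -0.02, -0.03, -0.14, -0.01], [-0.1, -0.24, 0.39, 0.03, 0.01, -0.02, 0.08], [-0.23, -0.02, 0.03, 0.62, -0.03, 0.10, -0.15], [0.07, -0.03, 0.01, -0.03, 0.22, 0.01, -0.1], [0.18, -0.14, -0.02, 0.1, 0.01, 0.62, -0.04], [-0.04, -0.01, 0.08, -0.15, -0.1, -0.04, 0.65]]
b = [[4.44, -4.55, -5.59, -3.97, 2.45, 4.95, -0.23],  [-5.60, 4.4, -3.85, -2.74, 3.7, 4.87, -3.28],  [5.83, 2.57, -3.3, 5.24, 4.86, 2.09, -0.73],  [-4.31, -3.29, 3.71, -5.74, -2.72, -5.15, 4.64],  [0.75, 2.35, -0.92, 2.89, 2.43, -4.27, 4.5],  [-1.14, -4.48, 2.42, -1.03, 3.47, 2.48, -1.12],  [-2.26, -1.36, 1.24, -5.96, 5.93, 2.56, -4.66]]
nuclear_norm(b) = 58.64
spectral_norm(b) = 16.30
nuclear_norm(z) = 32.94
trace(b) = 0.05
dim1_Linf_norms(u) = [0.52, 0.64, 0.39, 0.62, 0.22, 0.62, 0.65]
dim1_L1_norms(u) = [1.17, 1.11, 0.87, 1.18, 0.47, 1.11, 1.07]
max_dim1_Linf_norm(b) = 5.96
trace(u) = 3.66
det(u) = 0.00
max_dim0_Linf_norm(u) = 0.65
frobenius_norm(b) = 26.33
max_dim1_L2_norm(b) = 11.47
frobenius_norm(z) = 16.11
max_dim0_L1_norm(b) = 27.57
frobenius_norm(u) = 1.59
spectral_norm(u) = 0.88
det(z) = 424.86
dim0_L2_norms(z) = [7.2, 6.16, 5.34, 5.27, 5.67, 6.79, 5.96]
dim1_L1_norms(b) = [26.18, 28.44, 24.62, 29.56, 18.11, 16.14, 23.97]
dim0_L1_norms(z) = [15.77, 12.09, 11.26, 13.11, 12.11, 15.55, 12.41]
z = u @ b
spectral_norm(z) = 10.96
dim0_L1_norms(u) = [1.17, 1.11, 0.87, 1.18, 0.47, 1.11, 1.07]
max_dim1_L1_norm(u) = 1.18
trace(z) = 1.47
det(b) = 171576.81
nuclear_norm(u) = 3.66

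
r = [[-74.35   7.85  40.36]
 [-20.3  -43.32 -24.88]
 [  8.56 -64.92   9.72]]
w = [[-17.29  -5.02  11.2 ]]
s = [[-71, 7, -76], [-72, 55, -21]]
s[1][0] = -72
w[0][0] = -17.29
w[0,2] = 11.2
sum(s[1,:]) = -38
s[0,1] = 7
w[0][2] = 11.2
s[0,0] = -71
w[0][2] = 11.2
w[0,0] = -17.29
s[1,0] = -72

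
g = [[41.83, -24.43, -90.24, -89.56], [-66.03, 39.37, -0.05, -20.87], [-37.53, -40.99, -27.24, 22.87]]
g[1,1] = 39.37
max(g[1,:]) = 39.37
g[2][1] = -40.99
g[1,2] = -0.05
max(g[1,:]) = 39.37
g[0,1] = -24.43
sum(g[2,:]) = -82.89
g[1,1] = 39.37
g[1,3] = -20.87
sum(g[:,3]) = -87.56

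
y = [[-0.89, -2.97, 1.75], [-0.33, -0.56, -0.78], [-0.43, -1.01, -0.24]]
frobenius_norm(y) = 3.87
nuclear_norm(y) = 4.90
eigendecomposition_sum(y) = [[(-0.59+0j), (-1.5+0j), (-0.09-0j)], [-0.45+0.00j, (-1.13+0j), -0.07-0.00j], [(-0.45+0j), -1.15+0.00j, (-0.07-0j)]] + [[-0.15+0.13j,(-0.74+0.38j),0.92-0.54j], [(0.06-0.05j),(0.29-0.15j),(-0.36+0.21j)], [0.01-0.02j,0.07-0.08j,(-0.09+0.11j)]] + [[(-0.15-0.13j), (-0.74-0.38j), (0.92+0.54j)], [0.06+0.05j, (0.29+0.15j), (-0.36-0.21j)], [0.01+0.02j, 0.07+0.08j, -0.09-0.11j]]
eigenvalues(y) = [(-1.79+0j), (0.05+0.09j), (0.05-0.09j)]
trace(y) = -1.69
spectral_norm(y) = 3.67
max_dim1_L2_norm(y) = 3.56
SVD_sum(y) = [[-0.96, -3.06, 1.54], [-0.06, -0.20, 0.1], [-0.24, -0.76, 0.38]] + [[0.06,0.09,0.21], [-0.27,-0.36,-0.88], [-0.19,-0.25,-0.62]] + [[0.0, -0.00, -0.00], [0.0, -0.0, -0.0], [-0.0, 0.00, 0.00]]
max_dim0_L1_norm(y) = 4.54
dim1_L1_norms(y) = [5.61, 1.67, 1.68]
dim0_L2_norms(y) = [1.04, 3.19, 1.93]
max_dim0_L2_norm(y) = 3.19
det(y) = -0.02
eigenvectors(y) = [[(0.68+0j), (0.93+0j), (0.93-0j)], [(0.51+0j), -0.36-0.00j, -0.36+0.00j], [(0.52+0j), -0.11+0.04j, -0.11-0.04j]]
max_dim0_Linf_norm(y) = 2.97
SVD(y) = [[-0.97,0.19,-0.16], [-0.06,-0.8,-0.59], [-0.24,-0.57,0.79]] @ diag([3.6672452696902886, 1.233003297316544, 0.0038730789745710166]) @ [[0.27, 0.86, -0.43], [0.27, 0.36, 0.89], [-0.92, 0.36, 0.14]]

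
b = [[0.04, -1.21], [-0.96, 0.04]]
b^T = [[0.04, -0.96], [-1.21, 0.04]]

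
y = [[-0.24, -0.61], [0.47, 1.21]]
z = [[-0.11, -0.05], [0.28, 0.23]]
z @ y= [[0.00, 0.01], [0.04, 0.11]]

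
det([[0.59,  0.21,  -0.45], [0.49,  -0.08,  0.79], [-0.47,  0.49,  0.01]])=-0.399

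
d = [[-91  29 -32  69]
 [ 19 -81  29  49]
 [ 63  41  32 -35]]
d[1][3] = 49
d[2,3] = -35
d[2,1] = 41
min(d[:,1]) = -81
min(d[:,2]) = -32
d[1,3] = 49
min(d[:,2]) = -32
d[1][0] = 19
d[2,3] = -35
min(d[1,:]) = -81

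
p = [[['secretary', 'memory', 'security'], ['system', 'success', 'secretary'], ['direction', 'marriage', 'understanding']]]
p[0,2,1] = 'marriage'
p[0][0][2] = 'security'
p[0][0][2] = 'security'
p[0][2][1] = 'marriage'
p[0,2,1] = 'marriage'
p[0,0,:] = ['secretary', 'memory', 'security']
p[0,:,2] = ['security', 'secretary', 'understanding']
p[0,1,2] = 'secretary'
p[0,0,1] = 'memory'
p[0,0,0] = 'secretary'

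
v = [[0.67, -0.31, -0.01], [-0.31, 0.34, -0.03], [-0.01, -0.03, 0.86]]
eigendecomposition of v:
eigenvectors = [[0.51, 0.72, 0.47],[0.86, -0.4, -0.32],[0.04, -0.57, 0.82]]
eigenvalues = [0.15, 0.85, 0.87]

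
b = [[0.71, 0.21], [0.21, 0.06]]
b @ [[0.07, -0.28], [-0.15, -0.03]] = [[0.02,-0.21],[0.01,-0.06]]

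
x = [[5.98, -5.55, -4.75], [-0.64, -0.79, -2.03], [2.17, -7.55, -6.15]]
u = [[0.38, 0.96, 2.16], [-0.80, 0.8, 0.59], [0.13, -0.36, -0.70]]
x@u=[[6.09,  3.01,  12.97], [0.12,  -0.52,  -0.43], [6.07,  -1.74,  4.54]]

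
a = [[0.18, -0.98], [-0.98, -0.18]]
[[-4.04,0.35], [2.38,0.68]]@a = [[-1.07, 3.90], [-0.24, -2.45]]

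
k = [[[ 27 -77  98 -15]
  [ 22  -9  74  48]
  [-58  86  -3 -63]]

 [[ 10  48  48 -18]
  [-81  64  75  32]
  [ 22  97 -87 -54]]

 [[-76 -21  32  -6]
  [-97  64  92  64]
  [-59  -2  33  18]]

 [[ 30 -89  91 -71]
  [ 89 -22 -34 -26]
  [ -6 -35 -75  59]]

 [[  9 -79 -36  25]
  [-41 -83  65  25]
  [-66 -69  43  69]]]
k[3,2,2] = -75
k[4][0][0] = 9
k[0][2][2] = -3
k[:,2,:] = [[-58, 86, -3, -63], [22, 97, -87, -54], [-59, -2, 33, 18], [-6, -35, -75, 59], [-66, -69, 43, 69]]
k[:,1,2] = [74, 75, 92, -34, 65]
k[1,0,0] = 10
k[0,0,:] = [27, -77, 98, -15]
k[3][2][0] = -6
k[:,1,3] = [48, 32, 64, -26, 25]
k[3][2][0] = -6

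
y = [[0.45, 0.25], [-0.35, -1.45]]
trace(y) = -1.00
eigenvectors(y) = [[0.98, -0.13], [-0.19, 0.99]]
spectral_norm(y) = 1.53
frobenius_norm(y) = 1.58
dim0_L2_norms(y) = [0.57, 1.47]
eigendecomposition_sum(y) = [[0.41, 0.06], [-0.08, -0.01]] + [[0.04, 0.19], [-0.27, -1.44]]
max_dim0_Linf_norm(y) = 1.45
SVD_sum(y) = [[0.11, 0.35], [-0.44, -1.42]] + [[0.34, -0.10], [0.09, -0.03]]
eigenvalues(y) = [0.4, -1.4]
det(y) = -0.56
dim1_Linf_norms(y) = [0.45, 1.45]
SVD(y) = [[-0.24,0.97], [0.97,0.24]] @ diag([1.5344100690065525, 0.3682196900374924]) @ [[-0.29, -0.96],[0.96, -0.29]]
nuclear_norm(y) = 1.90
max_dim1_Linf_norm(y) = 1.45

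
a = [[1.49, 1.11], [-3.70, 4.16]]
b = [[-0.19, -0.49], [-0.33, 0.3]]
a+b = [[1.30, 0.62], [-4.03, 4.46]]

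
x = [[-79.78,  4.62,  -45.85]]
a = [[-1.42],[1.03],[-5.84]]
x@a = [[385.81]]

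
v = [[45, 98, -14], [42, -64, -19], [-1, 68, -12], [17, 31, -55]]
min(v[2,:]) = -12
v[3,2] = -55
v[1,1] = -64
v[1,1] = -64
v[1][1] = -64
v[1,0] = 42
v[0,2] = -14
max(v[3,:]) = 31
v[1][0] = 42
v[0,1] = 98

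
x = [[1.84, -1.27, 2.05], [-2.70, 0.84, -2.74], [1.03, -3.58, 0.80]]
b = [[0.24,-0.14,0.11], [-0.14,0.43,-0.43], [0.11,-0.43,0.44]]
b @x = [[0.93, -0.82, 0.96],[-1.86, 2.08, -1.81],[1.82, -2.08, 1.76]]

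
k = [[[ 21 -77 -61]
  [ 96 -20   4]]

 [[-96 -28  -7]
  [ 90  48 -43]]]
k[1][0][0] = -96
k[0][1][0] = 96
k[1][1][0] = 90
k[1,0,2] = -7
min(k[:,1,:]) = -43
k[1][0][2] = -7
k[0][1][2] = 4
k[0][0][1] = -77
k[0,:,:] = [[21, -77, -61], [96, -20, 4]]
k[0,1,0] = 96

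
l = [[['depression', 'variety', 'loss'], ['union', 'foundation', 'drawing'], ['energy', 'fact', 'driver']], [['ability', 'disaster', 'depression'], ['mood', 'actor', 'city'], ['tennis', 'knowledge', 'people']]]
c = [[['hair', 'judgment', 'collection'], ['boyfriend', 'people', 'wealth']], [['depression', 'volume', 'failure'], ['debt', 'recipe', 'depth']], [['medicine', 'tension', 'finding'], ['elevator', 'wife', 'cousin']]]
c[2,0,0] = 'medicine'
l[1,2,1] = 'knowledge'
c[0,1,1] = 'people'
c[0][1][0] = 'boyfriend'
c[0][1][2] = 'wealth'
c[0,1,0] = 'boyfriend'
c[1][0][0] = 'depression'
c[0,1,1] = 'people'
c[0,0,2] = 'collection'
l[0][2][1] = 'fact'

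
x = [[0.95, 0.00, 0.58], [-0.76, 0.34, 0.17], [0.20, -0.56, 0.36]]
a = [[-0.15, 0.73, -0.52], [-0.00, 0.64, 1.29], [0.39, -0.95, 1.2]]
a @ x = [[-0.80, 0.54, -0.15], [-0.23, -0.5, 0.57], [1.33, -1.0, 0.50]]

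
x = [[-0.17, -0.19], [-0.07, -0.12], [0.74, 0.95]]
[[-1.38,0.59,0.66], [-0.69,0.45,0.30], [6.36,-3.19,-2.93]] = x@[[4.81, 2.04, -3.18],  [2.95, -4.95, -0.61]]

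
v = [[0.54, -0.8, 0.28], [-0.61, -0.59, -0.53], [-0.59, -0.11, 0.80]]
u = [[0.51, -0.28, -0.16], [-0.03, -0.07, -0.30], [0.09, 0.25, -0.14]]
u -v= [[-0.03, 0.52, -0.44], [0.58, 0.52, 0.23], [0.68, 0.36, -0.94]]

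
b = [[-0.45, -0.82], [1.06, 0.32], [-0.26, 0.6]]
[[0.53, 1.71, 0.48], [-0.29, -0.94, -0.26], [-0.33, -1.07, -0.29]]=b@[[-0.1,-0.31,-0.09], [-0.59,-1.92,-0.53]]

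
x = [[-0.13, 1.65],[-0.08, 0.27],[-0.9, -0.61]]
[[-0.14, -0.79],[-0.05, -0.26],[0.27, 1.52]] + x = [[-0.27, 0.86], [-0.13, 0.01], [-0.63, 0.91]]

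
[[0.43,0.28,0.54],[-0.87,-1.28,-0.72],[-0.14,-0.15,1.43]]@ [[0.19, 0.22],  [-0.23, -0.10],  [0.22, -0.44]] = [[0.14, -0.17],  [-0.03, 0.25],  [0.32, -0.64]]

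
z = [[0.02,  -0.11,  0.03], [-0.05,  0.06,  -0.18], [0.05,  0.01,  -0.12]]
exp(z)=[[1.02,-0.11,0.04], [-0.06,1.06,-0.18], [0.05,0.01,0.89]]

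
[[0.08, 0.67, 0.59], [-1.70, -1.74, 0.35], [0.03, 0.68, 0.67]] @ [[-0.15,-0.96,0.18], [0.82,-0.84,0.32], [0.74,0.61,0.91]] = [[0.97, -0.28, 0.77], [-0.91, 3.31, -0.54], [1.05, -0.19, 0.83]]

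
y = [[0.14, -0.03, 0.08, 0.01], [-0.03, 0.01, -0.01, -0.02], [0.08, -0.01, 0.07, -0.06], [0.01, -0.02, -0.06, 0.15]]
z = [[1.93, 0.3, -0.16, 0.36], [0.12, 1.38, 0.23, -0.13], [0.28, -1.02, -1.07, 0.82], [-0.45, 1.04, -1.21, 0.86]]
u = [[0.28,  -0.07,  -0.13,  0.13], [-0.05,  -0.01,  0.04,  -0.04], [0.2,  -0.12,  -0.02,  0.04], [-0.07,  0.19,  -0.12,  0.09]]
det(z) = 0.05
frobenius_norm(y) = 0.26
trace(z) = 3.10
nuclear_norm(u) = 0.69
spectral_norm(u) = 0.42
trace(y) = 0.37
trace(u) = 0.34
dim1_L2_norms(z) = [1.99, 1.41, 1.71, 1.87]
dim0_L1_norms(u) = [0.6, 0.39, 0.31, 0.3]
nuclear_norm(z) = 6.10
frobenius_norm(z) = 3.52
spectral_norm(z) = 2.12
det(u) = 0.00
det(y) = -0.00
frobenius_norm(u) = 0.49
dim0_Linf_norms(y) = [0.14, 0.03, 0.08, 0.15]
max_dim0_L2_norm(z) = 2.03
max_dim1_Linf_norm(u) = 0.28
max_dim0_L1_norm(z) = 3.74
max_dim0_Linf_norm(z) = 1.93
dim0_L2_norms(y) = [0.16, 0.04, 0.12, 0.16]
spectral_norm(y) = 0.21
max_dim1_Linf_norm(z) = 1.93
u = y @ z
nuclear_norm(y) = 0.38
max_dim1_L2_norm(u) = 0.34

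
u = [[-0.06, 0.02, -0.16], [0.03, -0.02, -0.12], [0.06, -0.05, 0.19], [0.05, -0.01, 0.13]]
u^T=[[-0.06, 0.03, 0.06, 0.05], [0.02, -0.02, -0.05, -0.01], [-0.16, -0.12, 0.19, 0.13]]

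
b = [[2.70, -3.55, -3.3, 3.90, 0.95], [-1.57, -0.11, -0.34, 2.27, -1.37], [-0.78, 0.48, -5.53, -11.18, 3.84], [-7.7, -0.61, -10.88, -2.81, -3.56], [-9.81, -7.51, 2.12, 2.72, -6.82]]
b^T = [[2.7,-1.57,-0.78,-7.7,-9.81],  [-3.55,-0.11,0.48,-0.61,-7.51],  [-3.30,-0.34,-5.53,-10.88,2.12],  [3.90,2.27,-11.18,-2.81,2.72],  [0.95,-1.37,3.84,-3.56,-6.82]]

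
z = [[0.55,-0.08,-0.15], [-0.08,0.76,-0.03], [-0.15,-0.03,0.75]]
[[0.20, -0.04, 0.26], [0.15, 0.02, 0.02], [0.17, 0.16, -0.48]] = z@ [[0.49, -0.01, 0.32],[0.26, 0.03, 0.04],[0.34, 0.21, -0.58]]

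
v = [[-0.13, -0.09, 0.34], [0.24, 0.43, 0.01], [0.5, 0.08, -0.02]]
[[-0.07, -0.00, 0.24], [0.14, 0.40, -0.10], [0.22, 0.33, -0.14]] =v@[[0.42, 0.57, -0.23], [0.09, 0.60, -0.11], [-0.01, 0.37, 0.59]]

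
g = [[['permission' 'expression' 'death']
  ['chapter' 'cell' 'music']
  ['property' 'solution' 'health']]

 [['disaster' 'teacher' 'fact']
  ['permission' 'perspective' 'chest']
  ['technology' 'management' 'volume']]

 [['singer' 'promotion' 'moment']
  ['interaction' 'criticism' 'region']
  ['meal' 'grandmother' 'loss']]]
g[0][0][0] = 'permission'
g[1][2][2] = 'volume'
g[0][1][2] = 'music'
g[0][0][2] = 'death'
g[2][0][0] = 'singer'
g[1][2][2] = 'volume'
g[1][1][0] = 'permission'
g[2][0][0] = 'singer'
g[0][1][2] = 'music'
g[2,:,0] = ['singer', 'interaction', 'meal']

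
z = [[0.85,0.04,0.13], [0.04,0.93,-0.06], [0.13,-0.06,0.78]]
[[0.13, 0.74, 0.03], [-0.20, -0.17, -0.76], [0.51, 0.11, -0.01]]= z@[[0.06,0.88,0.09], [-0.18,-0.22,-0.83], [0.63,-0.02,-0.09]]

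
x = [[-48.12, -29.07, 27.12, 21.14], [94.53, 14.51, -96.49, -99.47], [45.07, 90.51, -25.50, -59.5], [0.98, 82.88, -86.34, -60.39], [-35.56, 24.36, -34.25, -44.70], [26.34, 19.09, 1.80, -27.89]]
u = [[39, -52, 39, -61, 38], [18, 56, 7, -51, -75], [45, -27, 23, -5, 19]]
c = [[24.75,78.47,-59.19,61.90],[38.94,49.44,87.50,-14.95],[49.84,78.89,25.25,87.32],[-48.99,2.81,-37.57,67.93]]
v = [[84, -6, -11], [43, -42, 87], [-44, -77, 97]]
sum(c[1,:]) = 160.93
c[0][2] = -59.19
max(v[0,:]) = 84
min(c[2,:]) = 25.25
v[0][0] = 84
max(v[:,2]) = 97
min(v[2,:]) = -77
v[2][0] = -44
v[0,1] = -6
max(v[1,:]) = 87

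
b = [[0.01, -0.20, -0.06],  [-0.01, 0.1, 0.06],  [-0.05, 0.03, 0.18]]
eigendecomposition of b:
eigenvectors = [[0.55, -0.95, 0.88], [-0.38, 0.09, -0.28], [-0.75, -0.3, 0.39]]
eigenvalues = [0.23, 0.01, 0.05]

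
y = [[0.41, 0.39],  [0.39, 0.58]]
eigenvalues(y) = [0.1, 0.89]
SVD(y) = [[-0.63, -0.78], [-0.78, 0.63]] @ diag([0.8941553582253406, 0.09584464177465925]) @ [[-0.63,-0.78], [-0.78,0.63]]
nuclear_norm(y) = 0.99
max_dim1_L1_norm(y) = 0.97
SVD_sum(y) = [[0.35, 0.44], [0.44, 0.54]] + [[0.06, -0.05], [-0.05, 0.04]]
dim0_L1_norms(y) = [0.8, 0.97]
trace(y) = 0.99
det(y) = 0.09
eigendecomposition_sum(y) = [[0.06, -0.05], [-0.05, 0.04]] + [[0.35, 0.44],[0.44, 0.54]]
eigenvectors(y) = [[-0.78, -0.63], [0.63, -0.78]]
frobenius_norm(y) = 0.90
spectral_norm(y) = 0.89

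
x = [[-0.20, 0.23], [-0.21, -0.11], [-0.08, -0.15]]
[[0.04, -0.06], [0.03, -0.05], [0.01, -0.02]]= x@[[-0.16, 0.26], [0.02, -0.03]]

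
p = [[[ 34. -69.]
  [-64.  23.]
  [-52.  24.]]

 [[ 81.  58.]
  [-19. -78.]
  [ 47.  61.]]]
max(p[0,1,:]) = 23.0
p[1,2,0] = 47.0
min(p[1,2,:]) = 47.0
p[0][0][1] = -69.0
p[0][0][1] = -69.0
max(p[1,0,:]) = 81.0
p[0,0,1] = -69.0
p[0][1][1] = 23.0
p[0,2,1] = 24.0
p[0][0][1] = -69.0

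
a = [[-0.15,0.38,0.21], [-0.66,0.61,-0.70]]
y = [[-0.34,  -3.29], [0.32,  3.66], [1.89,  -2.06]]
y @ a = [[2.22, -2.14, 2.23], [-2.46, 2.35, -2.49], [1.08, -0.54, 1.84]]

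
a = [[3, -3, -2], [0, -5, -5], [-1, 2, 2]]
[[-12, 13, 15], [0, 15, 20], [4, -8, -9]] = a @ [[-4, 2, 1], [0, -1, -4], [0, -2, 0]]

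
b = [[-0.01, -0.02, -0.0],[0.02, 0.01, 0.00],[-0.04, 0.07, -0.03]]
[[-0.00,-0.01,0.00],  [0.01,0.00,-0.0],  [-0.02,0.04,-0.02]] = b @ [[0.48, -0.03, -0.01],  [-0.03, 0.51, -0.01],  [-0.01, -0.01, 0.52]]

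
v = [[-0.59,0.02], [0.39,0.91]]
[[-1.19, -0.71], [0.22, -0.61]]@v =[[0.43, -0.67], [-0.37, -0.55]]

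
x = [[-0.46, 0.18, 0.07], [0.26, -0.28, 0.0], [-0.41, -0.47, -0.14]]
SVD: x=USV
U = [[-0.53, 0.59, -0.61],[0.22, -0.6, -0.77],[-0.82, -0.55, 0.19]]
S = [0.68, 0.58, 0.07]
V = [[0.94, 0.33, 0.11], [-0.35, 0.92, 0.2], [0.04, 0.23, -0.97]]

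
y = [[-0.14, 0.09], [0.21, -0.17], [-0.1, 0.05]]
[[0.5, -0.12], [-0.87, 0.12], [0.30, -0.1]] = y @ [[-1.17, 1.80], [3.70, 1.52]]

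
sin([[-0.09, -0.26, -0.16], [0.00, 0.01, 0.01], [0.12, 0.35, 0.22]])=[[-0.09, -0.26, -0.16], [-0.00, 0.01, 0.01], [0.12, 0.35, 0.22]]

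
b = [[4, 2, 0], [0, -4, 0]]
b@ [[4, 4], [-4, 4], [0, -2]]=[[8, 24], [16, -16]]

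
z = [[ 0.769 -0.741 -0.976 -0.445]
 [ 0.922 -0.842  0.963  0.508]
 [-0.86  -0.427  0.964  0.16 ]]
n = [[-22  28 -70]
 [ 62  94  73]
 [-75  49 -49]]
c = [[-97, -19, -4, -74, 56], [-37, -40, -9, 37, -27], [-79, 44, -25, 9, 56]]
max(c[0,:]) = 56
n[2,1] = 49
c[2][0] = -79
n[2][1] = 49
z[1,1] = -0.842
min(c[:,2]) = -25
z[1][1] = -0.842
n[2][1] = 49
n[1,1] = 94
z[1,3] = 0.508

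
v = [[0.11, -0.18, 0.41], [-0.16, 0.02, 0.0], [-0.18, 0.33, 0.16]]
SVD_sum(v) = [[0.17, -0.26, 0.3], [-0.03, 0.05, -0.05], [-0.06, 0.1, -0.11]] + [[-0.06, 0.09, 0.11], [-0.03, 0.04, 0.05], [-0.14, 0.22, 0.27]] + [[-0.01, -0.01, 0.00], [-0.1, -0.07, 0.00], [0.02, 0.02, -0.00]]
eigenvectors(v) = [[0.70+0.00j,0.70-0.00j,-0.74+0.00j],[(-0.17+0.25j),-0.17-0.25j,(-0.63+0j)],[0.13+0.63j,0.13-0.63j,(0.23+0j)]]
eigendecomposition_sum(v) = [[(0.08+0.12j), -0.02-0.17j, 0.18-0.06j], [-0.06-0.00j, 0.07+0.03j, -0.02+0.08j], [-0.10+0.09j, 0.15-0.05j, (0.09+0.15j)]] + [[(0.08-0.12j), -0.02+0.17j, 0.18+0.06j],[(-0.06+0j), (0.07-0.03j), (-0.02-0.08j)],[-0.10-0.09j, (0.15+0.05j), (0.09-0.15j)]] + [[(-0.04-0j), (-0.13+0j), 0.05-0.00j], [(-0.04-0j), -0.11+0.00j, 0.04-0.00j], [0.01+0.00j, (0.04-0j), (-0.02+0j)]]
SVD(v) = [[0.93, -0.36, 0.09], [-0.16, -0.17, 0.97], [-0.34, -0.92, -0.22]] @ diag([0.4703722906901417, 0.41014215193172887, 0.1266227600383101]) @ [[0.40, -0.6, 0.69], [0.37, -0.59, -0.72], [-0.84, -0.55, 0.01]]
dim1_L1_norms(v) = [0.7, 0.18, 0.67]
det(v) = -0.02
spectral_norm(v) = 0.47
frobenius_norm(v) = 0.64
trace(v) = 0.29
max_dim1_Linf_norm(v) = 0.41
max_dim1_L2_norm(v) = 0.46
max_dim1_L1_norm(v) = 0.7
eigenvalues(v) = [(0.23+0.3j), (0.23-0.3j), (-0.17+0j)]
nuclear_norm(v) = 1.01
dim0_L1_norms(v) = [0.45, 0.53, 0.57]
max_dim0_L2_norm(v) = 0.44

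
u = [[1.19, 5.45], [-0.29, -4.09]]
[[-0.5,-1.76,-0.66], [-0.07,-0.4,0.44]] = u @ [[-0.74, -2.85, -0.1], [0.07, 0.30, -0.10]]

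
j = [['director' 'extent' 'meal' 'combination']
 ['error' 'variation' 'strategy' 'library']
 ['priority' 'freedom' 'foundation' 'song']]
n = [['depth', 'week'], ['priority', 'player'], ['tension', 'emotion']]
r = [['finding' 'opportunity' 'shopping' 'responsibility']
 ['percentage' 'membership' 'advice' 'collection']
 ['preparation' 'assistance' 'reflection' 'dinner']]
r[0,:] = ['finding', 'opportunity', 'shopping', 'responsibility']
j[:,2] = ['meal', 'strategy', 'foundation']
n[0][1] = 'week'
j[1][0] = 'error'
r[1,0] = 'percentage'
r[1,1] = 'membership'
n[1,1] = 'player'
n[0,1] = 'week'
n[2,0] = 'tension'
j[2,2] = 'foundation'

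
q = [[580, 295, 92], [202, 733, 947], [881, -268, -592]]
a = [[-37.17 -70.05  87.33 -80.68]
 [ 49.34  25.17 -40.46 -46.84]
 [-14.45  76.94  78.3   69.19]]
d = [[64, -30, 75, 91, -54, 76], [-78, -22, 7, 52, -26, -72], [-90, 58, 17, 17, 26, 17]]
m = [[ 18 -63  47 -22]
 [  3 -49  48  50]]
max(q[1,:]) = 947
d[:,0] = [64, -78, -90]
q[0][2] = 92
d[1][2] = 7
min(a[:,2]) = -40.46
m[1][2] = 48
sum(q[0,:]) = 967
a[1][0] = 49.34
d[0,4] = -54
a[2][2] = 78.3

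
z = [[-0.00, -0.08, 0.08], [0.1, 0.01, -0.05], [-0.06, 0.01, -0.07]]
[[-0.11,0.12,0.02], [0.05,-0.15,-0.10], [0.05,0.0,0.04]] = z @ [[0.05, -1.05, -0.9], [0.73, -0.76, -0.14], [-0.69, 0.75, 0.17]]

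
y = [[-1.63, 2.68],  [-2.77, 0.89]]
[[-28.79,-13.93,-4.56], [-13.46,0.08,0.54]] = y@[[1.75, -2.11, -0.92], [-9.68, -6.48, -2.26]]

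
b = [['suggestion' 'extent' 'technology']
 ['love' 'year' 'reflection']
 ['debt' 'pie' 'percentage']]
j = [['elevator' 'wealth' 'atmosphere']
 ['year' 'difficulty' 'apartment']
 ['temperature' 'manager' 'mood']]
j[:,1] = ['wealth', 'difficulty', 'manager']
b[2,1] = 'pie'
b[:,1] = ['extent', 'year', 'pie']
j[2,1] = 'manager'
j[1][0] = 'year'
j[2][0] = 'temperature'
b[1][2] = 'reflection'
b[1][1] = 'year'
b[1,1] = 'year'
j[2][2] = 'mood'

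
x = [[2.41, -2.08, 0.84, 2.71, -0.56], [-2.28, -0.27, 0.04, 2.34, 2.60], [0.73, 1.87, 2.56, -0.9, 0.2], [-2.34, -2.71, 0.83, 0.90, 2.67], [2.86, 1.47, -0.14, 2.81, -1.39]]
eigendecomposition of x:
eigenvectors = [[0.45+0.09j, (0.45-0.09j), -0.64+0.00j, 0.69+0.00j, (-0.76+0j)],[-0.01+0.06j, (-0.01-0.06j), (0.04+0j), (-0.06+0j), (0.32+0j)],[-0.21-0.07j, -0.21+0.07j, 0.40+0.00j, 0.57+0.00j, 0.38+0.00j],[-0.41+0.07j, (-0.41-0.07j), 0.10+0.00j, 0.08+0.00j, 0.07+0.00j],[0.75+0.00j, (0.75-0j), (-0.65+0j), 0.44+0.00j, (-0.42+0j)]]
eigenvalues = [(-1.18+0.75j), (-1.18-0.75j), (1+0j), (3.26+0j), (2.3+0j)]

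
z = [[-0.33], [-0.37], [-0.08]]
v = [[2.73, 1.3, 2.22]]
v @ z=[[-1.56]]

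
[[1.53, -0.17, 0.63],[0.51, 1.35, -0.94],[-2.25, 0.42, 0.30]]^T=[[1.53,  0.51,  -2.25], [-0.17,  1.35,  0.42], [0.63,  -0.94,  0.3]]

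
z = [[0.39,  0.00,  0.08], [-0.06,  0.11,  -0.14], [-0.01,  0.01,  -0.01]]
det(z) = 0.00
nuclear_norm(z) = 0.57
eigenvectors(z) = [[0.98, 0.03, -0.13], [-0.2, -1.00, 0.76], [-0.03, -0.09, 0.63]]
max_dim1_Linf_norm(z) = 0.39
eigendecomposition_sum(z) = [[0.39,0.00,0.08], [-0.08,-0.00,-0.02], [-0.01,-0.0,-0.00]] + [[-0.00, -0.00, 0.0], [0.02, 0.11, -0.13], [0.0, 0.01, -0.01]] + [[-0.0, 0.0, -0.0], [0.00, -0.00, 0.01], [0.0, -0.00, 0.0]]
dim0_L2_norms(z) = [0.39, 0.11, 0.16]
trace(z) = 0.49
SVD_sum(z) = [[0.38, -0.03, 0.11],  [-0.10, 0.01, -0.03],  [-0.01, 0.00, -0.00]] + [[0.01,0.03,-0.03], [0.04,0.1,-0.11], [0.00,0.01,-0.01]] + [[-0.00,0.00,0.0], [0.00,-0.00,-0.0], [-0.00,0.00,0.0]]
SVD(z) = [[-0.97,-0.26,0.01],[0.25,-0.96,-0.07],[0.03,-0.07,1.00]] @ diag([0.4095386602607674, 0.1623961611321314, 0.002360635796245134]) @ [[-0.96, 0.07, -0.28], [-0.25, -0.66, 0.71], [-0.13, 0.75, 0.65]]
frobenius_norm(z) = 0.44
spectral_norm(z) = 0.41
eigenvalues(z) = [0.39, 0.1, 0.0]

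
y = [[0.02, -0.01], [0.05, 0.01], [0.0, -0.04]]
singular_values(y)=[0.05, 0.04]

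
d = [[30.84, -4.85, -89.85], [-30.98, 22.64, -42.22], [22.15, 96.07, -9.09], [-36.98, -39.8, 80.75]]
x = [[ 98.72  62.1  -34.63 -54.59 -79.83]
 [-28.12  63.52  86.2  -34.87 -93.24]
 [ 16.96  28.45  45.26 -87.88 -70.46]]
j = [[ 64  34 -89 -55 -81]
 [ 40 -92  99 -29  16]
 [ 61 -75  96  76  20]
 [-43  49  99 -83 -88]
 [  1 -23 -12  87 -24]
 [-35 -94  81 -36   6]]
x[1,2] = 86.2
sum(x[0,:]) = -8.230000000000004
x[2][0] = 16.96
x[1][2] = 86.2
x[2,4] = -70.46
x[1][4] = -93.24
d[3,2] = 80.75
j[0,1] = 34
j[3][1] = 49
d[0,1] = -4.85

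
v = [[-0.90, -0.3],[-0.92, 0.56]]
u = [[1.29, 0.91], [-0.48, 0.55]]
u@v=[[-2.0, 0.12], [-0.07, 0.45]]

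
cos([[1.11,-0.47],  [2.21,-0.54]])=[[0.89, 0.14], [-0.66, 1.38]]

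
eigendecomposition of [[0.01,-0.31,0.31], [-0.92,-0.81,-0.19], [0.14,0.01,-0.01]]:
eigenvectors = [[0.29, 0.74, -0.52], [0.96, -0.62, 0.50], [-0.05, 0.25, 0.69]]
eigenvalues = [-1.08, 0.37, -0.11]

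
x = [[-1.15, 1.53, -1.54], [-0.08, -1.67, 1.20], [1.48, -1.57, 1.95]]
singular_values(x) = [4.2, 1.06, 0.12]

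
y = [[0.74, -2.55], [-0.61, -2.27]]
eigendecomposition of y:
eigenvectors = [[0.98, 0.59], [-0.17, 0.8]]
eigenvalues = [1.19, -2.72]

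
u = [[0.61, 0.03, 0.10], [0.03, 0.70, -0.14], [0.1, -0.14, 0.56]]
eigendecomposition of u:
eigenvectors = [[-0.47,0.86,0.18], [0.43,0.40,-0.81], [0.77,0.30,0.56]]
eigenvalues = [0.42, 0.66, 0.79]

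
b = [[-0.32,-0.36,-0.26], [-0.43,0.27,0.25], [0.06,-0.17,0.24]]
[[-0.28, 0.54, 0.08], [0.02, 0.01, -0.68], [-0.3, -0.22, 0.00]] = b @ [[0.24, -0.69, 0.88],  [1.01, -0.24, -0.56],  [-0.6, -0.90, -0.61]]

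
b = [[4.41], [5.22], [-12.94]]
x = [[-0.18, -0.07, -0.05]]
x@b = [[-0.51]]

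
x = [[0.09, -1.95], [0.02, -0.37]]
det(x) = 0.006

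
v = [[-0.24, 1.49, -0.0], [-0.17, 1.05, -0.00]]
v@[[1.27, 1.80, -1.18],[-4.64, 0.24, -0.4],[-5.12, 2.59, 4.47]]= [[-7.22, -0.07, -0.31], [-5.09, -0.05, -0.22]]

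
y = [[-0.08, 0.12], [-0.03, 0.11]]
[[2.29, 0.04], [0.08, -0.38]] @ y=[[-0.18, 0.28],  [0.00, -0.03]]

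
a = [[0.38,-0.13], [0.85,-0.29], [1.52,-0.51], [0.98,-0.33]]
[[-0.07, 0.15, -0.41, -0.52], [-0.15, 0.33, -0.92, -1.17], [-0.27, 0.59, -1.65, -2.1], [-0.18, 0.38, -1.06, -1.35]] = a @ [[-0.22,0.47,-1.32,-1.68], [-0.12,0.25,-0.7,-0.89]]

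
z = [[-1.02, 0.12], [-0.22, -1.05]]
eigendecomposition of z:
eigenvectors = [[(-0.05-0.59j), (-0.05+0.59j)],[(0.8+0j), 0.80-0.00j]]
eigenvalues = [(-1.04+0.16j), (-1.04-0.16j)]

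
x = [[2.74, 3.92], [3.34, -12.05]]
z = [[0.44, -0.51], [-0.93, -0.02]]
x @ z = [[-2.44, -1.48], [12.68, -1.46]]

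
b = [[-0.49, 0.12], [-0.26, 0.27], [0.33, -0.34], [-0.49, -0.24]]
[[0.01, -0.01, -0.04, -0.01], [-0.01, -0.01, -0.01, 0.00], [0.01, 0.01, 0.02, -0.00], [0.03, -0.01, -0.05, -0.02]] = b@[[-0.03, 0.03, 0.08, 0.03], [-0.05, -0.00, 0.03, 0.04]]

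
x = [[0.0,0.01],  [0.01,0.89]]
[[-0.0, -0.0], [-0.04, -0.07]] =x @ [[0.00,  0.0],[-0.04,  -0.08]]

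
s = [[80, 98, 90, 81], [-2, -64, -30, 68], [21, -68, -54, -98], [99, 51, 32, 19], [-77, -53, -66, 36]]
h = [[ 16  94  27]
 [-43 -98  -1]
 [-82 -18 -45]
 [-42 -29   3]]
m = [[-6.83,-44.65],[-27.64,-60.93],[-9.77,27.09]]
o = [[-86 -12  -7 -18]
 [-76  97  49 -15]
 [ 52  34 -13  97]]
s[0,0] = 80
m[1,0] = -27.64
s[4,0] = -77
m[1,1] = -60.93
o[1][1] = 97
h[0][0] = 16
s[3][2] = 32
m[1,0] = -27.64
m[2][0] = -9.77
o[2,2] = -13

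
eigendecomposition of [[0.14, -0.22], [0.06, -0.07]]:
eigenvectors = [[-0.89+0.00j, (-0.89-0j)], [(-0.42+0.19j), -0.42-0.19j]]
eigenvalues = [(0.04+0.05j), (0.04-0.05j)]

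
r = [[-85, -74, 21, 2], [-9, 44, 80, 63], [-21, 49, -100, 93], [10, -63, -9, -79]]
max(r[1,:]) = 80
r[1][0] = -9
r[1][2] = 80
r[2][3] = 93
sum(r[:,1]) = -44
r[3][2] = -9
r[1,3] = 63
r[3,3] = -79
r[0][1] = -74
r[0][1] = -74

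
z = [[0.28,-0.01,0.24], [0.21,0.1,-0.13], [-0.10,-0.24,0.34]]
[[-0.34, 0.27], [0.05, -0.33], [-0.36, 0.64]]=z @ [[-0.58, -0.46], [0.77, -0.13], [-0.70, 1.66]]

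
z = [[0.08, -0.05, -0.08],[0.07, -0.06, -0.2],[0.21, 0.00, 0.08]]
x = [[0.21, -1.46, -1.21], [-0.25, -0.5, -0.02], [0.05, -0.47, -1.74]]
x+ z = [[0.29, -1.51, -1.29], [-0.18, -0.56, -0.22], [0.26, -0.47, -1.66]]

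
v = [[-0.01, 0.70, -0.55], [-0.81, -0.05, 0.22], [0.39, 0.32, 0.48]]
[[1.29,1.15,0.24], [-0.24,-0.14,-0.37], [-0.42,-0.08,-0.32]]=v @[[-0.11, -0.10, 0.27], [0.81, 1.03, -0.23], [-1.32, -0.78, -0.74]]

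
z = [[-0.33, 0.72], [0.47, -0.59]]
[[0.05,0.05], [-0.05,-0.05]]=z@[[-0.05, -0.05], [0.05, 0.05]]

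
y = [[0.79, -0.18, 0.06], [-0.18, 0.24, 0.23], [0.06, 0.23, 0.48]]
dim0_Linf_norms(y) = [0.79, 0.24, 0.48]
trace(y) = 1.51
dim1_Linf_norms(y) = [0.79, 0.24, 0.48]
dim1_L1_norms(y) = [1.03, 0.65, 0.77]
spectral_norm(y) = 0.84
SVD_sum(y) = [[0.77, -0.24, -0.02], [-0.24, 0.07, 0.01], [-0.02, 0.01, 0.00]] + [[0.02,0.05,0.09], [0.05,0.13,0.24], [0.09,0.24,0.47]] + [[0.0, 0.01, -0.01],[0.01, 0.04, -0.02],[-0.01, -0.02, 0.01]]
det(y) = 0.03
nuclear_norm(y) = 1.51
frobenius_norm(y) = 1.04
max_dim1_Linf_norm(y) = 0.79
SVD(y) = [[-0.95, -0.17, -0.24], [0.3, -0.46, -0.84], [0.03, -0.87, 0.49]] @ diag([0.8439146885981884, 0.6122139089985894, 0.053871402403222364]) @ [[-0.95, 0.30, 0.03], [-0.17, -0.46, -0.87], [-0.24, -0.84, 0.49]]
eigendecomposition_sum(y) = [[0.00, 0.01, -0.01], [0.01, 0.04, -0.02], [-0.01, -0.02, 0.01]] + [[0.77, -0.24, -0.02], [-0.24, 0.07, 0.01], [-0.02, 0.01, 0.0]] + [[0.02, 0.05, 0.09],[0.05, 0.13, 0.24],[0.09, 0.24, 0.47]]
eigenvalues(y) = [0.05, 0.84, 0.61]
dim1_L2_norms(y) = [0.81, 0.38, 0.54]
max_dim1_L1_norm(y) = 1.03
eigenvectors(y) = [[-0.24, -0.95, 0.17], [-0.84, 0.30, 0.46], [0.49, 0.03, 0.87]]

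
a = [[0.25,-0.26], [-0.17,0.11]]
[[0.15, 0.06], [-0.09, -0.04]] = a @[[0.45, 0.18], [-0.16, -0.06]]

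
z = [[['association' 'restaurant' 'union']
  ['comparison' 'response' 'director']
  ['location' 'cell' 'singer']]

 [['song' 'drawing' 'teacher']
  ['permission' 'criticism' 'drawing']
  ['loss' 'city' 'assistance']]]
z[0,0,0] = 'association'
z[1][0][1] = 'drawing'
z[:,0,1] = ['restaurant', 'drawing']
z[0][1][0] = 'comparison'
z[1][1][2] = 'drawing'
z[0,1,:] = ['comparison', 'response', 'director']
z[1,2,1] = 'city'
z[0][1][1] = 'response'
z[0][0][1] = 'restaurant'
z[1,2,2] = 'assistance'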